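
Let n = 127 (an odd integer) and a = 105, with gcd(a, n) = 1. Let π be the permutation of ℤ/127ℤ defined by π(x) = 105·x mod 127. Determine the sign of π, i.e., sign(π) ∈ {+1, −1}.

Orbit of 59 under x↦105x: [59, 99, 108, 37, 75, 1, 105]… (length divides ord_127(105)).
8 cycles of lengths [18, 18, 18, 18, 18, 18, 18, 1].
With 8 cycles on 127 points, sign = (−1)^{127−8} = -1.
Check: (105/127) = -1 by Zolotarev.

-1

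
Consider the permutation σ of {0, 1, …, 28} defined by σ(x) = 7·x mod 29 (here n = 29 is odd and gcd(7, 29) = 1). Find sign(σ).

Trace 25: π^k(25) = [25, 1, 7, 20, 24, 23, 16] for k=0..6.
Decompose π into cycles: lengths [7, 7, 7, 7, 1] (5 cycles, including the fixed point 0).
With 5 cycles on 29 points, sign = (−1)^{29−5} = +1.

+1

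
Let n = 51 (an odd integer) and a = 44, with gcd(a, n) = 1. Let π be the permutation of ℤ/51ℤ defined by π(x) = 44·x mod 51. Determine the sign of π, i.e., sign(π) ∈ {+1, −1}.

+1

Start at x=41: 41 → 19 → 20 → 13 → 11 → 25 → 29 → … (one orbit).
5 cycles of lengths [16, 16, 16, 2, 1].
51 − 5 = 46 transpositions; sign(π) = (−1)^46 = +1.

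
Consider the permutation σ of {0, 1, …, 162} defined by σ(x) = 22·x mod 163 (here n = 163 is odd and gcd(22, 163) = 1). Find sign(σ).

Start at x=104: 104 → 6 → 132 → 133 → 155 → 150 → 40 → … (one orbit).
Cycle lengths of π_22 on ℤ/163ℤ: [27, 27, 27, 27, 27, 27, 1]; 7 cycles in total.
With 7 cycles on 163 points, sign = (−1)^{163−7} = +1.
Zolotarev: (22|163) = +1, matching the cycle-count sign.

+1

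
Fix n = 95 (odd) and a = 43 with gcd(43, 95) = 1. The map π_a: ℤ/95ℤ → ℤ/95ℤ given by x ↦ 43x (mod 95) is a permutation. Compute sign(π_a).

Orbit of 7 under x↦43x: [7, 16, 23, 39, 62, 6, 68]… (length divides ord_95(43)).
π_43 has 6 disjoint cycles with lengths [36, 36, 9, 9, 4, 1] on {0,…,94}.
n − c = 95 − 6 = 89; sign = (−1)^89 = -1.
(43|95)_J = -1 (Zolotarev's lemma cross-check).

-1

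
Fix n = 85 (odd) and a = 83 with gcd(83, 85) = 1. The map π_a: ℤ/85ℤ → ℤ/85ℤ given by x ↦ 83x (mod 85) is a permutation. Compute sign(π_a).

-1

Orbit of 53 under x↦83x: [53, 64, 42, 1, 83, 4, 77]… (length divides ord_85(83)).
π_83 has 12 disjoint cycles with lengths [8, 8, 8, 8, 8, 8, 8, 8, 8, 8, 4, 1] on {0,…,84}.
85 − 12 = 73 transpositions; sign(π) = (−1)^73 = -1.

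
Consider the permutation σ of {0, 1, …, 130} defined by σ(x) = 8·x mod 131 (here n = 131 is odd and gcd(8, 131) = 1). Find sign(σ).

-1

Trace 21: π^k(21) = [21, 37, 34, 10, 80, 116, 11] for k=0..6.
2 cycles of lengths [130, 1].
Σ(ℓ_i−1) = 131−2 = 129; sign = (−1)^129 = -1.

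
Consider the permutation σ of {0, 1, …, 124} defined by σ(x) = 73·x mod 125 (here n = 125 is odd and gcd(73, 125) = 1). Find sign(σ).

Orbit of 2 under x↦73x: [2, 21, 33, 34, 107, 61, 78]… (length divides ord_125(73)).
The orbit structure of x ↦ 73x mod 125: 4 orbits of sizes [100, 20, 4, 1].
Σ(ℓ_i−1) = 125−4 = 121; sign = (−1)^121 = -1.
The Jacobi symbol (73|125) = -1 (Zolotarev) agrees.

-1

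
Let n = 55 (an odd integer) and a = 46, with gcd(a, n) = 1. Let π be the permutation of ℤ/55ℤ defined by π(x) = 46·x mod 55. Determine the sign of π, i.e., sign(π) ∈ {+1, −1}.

Trace 46: π^k(46) = [46, 26, 41, 16, 21, 31, 51] for k=0..6.
10 cycles of lengths [10, 10, 10, 10, 10, 1, 1, 1, 1, 1].
10 cycles on 55: each ℓ→(−1)^(ℓ−1), product (−1)^45 = -1.
(46|55)_J = -1 (Zolotarev's lemma cross-check).

-1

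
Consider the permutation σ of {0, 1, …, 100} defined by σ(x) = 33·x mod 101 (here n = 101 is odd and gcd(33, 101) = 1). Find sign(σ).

Trace 84: π^k(84) = [84, 45, 71, 20, 54, 65, 24] for k=0..6.
Cycle type of π: 50×2 + 1; total 3 cycles.
With 3 cycles on 101 points, sign = (−1)^{101−3} = +1.
Check: (33/101) = +1 by Zolotarev.

+1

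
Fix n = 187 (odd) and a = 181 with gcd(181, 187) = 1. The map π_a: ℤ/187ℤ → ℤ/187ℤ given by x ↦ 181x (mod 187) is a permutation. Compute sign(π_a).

-1

Start at x=122: 122 → 16 → 91 → 15 → 97 → 166 → 126 → … (one orbit).
Decompose π into cycles: lengths [80, 80, 16, 5, 5, 1] (6 cycles, including the fixed point 0).
187 − 6 = 181 transpositions; sign(π) = (−1)^181 = -1.
(181|187)_J = -1 (Zolotarev's lemma cross-check).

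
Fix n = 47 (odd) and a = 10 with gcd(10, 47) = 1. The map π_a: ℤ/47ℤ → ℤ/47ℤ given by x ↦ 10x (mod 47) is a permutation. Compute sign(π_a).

Start at x=28: 28 → 45 → 27 → 35 → 21 → 22 → 32 → … (one orbit).
Cycle type of π: 46 + 1; total 2 cycles.
2 cycles on 47: each ℓ→(−1)^(ℓ−1), product (−1)^45 = -1.

-1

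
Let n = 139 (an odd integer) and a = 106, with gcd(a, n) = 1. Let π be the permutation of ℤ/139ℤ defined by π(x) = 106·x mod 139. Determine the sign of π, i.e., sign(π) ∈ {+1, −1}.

+1

Orbit of 116 under x↦106x: [116, 64, 112, 57, 65, 79, 34]… (length divides ord_139(106)).
7 cycles of lengths [23, 23, 23, 23, 23, 23, 1].
n − c = 139 − 7 = 132; sign = (−1)^132 = +1.
Zolotarev: (106|139) = +1, matching the cycle-count sign.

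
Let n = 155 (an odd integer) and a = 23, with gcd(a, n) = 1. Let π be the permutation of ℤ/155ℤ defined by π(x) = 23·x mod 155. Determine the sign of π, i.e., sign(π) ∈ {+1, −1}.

+1

Orbit of 16 under x↦23x: [16, 58, 94, 147, 126, 108, 4]… (length divides ord_155(23)).
Decompose π into cycles: lengths [20, 20, 20, 20, 20, 20, 10, 10, 10, 4, 1] (11 cycles, including the fixed point 0).
155 − 11 = 144 transpositions; sign(π) = (−1)^144 = +1.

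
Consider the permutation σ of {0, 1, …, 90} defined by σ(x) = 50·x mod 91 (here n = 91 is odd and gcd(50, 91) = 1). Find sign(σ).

-1

Orbit of 71 under x↦50x: [71, 1, 50, 43, 57, 29, 85]… (length divides ord_91(50)).
14 cycles of lengths [12, 12, 12, 12, 12, 12, 12, 1, 1, 1, 1, 1, 1, 1].
14 cycles on 91: each ℓ→(−1)^(ℓ−1), product (−1)^77 = -1.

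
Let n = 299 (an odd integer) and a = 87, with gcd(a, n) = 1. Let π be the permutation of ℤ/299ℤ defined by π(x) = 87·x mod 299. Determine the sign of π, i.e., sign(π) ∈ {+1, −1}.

+1

Orbit of 94 under x↦87x: [94, 105, 165, 3, 261, 282, 16]… (length divides ord_299(87)).
Cycle type of π: 33×8 + 11×2 + 3×4 + 1; total 15 cycles.
sign(π) = (−1)^{n − #cycles} = (−1)^{299−15} = (−1)^284 = +1.
(87|299)_J = +1 (Zolotarev's lemma cross-check).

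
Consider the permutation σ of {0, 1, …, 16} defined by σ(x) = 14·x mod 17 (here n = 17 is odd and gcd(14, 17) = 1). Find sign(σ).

Start at x=8: 8 → 10 → 4 → 5 → 2 → 11 → 1 → … (one orbit).
The orbit structure of x ↦ 14x mod 17: 2 orbits of sizes [16, 1].
With 2 cycles on 17 points, sign = (−1)^{17−2} = -1.
Via Zolotarev, sign(π_{14}) = (14|17) = -1.

-1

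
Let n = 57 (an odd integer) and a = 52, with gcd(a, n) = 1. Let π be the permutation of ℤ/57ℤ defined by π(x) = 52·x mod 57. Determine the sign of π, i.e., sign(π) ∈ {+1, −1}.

-1

Start at x=40: 40 → 28 → 31 → 16 → 34 → 1 → 52 → … (one orbit).
Cycle lengths of π_52 on ℤ/57ℤ: [18, 18, 18, 1, 1, 1]; 6 cycles in total.
6 cycles on 57: each ℓ→(−1)^(ℓ−1), product (−1)^51 = -1.
The Jacobi symbol (52|57) = -1 (Zolotarev) agrees.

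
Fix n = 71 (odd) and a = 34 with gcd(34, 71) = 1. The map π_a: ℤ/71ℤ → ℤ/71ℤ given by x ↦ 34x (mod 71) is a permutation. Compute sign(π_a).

-1

Start at x=45: 45 → 39 → 48 → 70 → 37 → 51 → 30 → … (one orbit).
6 cycles of lengths [14, 14, 14, 14, 14, 1].
Σ(ℓ_i−1) = 71−6 = 65; sign = (−1)^65 = -1.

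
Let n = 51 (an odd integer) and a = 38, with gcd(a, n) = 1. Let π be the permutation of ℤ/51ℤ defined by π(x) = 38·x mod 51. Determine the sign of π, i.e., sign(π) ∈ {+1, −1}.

-1

Start at x=47: 47 → 1 → 38 → 16 → 47 (one orbit).
Decompose π into cycles: lengths [4, 4, 4, 4, 4, 4, 4, 4, 4, 4, 4, 4, 2, 1] (14 cycles, including the fixed point 0).
51 − 14 = 37 transpositions; sign(π) = (−1)^37 = -1.
Via Zolotarev, sign(π_{38}) = (38|51) = -1.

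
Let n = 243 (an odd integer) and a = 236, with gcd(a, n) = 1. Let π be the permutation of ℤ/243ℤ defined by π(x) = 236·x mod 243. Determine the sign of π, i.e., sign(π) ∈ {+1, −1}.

Trace 164: π^k(164) = [164, 67, 17, 124, 104, 1, 236] for k=0..6.
Cycle type of π: 162 + 54 + 18 + 6 + 2 + 1; total 6 cycles.
Σ(ℓ_i−1) = 243−6 = 237; sign = (−1)^237 = -1.
Zolotarev: (236|243) = -1, matching the cycle-count sign.

-1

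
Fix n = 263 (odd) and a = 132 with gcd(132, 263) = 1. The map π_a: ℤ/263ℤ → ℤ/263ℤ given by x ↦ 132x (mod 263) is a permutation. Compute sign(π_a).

+1

Orbit of 48 under x↦132x: [48, 24, 12, 6, 3, 133, 198]… (length divides ord_263(132)).
Cycle type of π: 131×2 + 1; total 3 cycles.
n − c = 263 − 3 = 260; sign = (−1)^260 = +1.
(132|263)_J = +1 (Zolotarev's lemma cross-check).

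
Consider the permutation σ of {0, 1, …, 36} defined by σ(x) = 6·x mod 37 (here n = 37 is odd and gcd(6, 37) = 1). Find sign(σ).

Orbit of 36 under x↦6x: [36, 31, 1, 6]… (length divides ord_37(6)).
10 cycles of lengths [4, 4, 4, 4, 4, 4, 4, 4, 4, 1].
37 − 10 = 27 transpositions; sign(π) = (−1)^27 = -1.

-1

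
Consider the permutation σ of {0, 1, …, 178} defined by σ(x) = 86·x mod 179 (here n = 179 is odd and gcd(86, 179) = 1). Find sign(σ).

Trace 90: π^k(90) = [90, 43, 118, 124, 103, 87, 143] for k=0..6.
Cycle lengths of π_86 on ℤ/179ℤ: [178, 1]; 2 cycles in total.
Σ(ℓ_i−1) = 179−2 = 177; sign = (−1)^177 = -1.
Check: (86/179) = -1 by Zolotarev.

-1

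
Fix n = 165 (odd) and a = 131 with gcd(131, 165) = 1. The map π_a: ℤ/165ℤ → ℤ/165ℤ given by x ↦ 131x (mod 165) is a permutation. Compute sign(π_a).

+1

Orbit of 1 under x↦131x: [1, 131]… (length divides ord_165(131)).
The orbit structure of x ↦ 131x mod 165: 85 orbits of sizes [2, 2, 2, 2, 2, 2, 2, 2, 2, 2, 2, 2, 2, 2, 2, 2, 2, 2, 2, 2, 2, 2, 2, 2, 2, 2, 2, 2, 2, 2, 2, 2, 2, 2, 2, 2, 2, 2, 2, 2, 2, 2, 2, 2, 2, 2, 2, 2, 2, 2, 2, 2, 2, 2, 2, 2, 2, 2, 2, 2, 2, 2, 2, 2, 2, 2, 2, 2, 2, 2, 2, 2, 2, 2, 2, 2, 2, 2, 2, 2, 1, 1, 1, 1, 1].
85 cycles on 165: each ℓ→(−1)^(ℓ−1), product (−1)^80 = +1.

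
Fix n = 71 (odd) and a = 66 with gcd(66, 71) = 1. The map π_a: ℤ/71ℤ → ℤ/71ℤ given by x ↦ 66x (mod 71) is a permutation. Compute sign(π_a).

Orbit of 57 under x↦66x: [57, 70, 5, 46, 54, 14, 1]… (length divides ord_71(66)).
8 cycles of lengths [10, 10, 10, 10, 10, 10, 10, 1].
8 cycles on 71: each ℓ→(−1)^(ℓ−1), product (−1)^63 = -1.
(66|71)_J = -1 (Zolotarev's lemma cross-check).

-1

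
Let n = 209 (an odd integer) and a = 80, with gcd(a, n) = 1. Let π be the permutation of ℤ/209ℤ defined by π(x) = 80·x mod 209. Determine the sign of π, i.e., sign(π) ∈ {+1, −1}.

Orbit of 9 under x↦80x: [9, 93, 125, 177, 157, 20, 137]… (length divides ord_209(80)).
Cycle type of π: 45×4 + 9×2 + 5×2 + 1; total 9 cycles.
Σ(ℓ_i−1) = 209−9 = 200; sign = (−1)^200 = +1.
The Jacobi symbol (80|209) = +1 (Zolotarev) agrees.

+1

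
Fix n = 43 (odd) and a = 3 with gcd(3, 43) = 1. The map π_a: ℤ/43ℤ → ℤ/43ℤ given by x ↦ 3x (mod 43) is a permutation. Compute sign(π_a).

Start at x=39: 39 → 31 → 7 → 21 → 20 → 17 → 8 → … (one orbit).
2 cycles of lengths [42, 1].
With 2 cycles on 43 points, sign = (−1)^{43−2} = -1.
The Jacobi symbol (3|43) = -1 (Zolotarev) agrees.

-1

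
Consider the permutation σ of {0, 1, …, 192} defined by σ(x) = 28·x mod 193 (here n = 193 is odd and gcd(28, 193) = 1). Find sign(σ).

Trace 84: π^k(84) = [84, 36, 43, 46, 130, 166, 16] for k=0..6.
Cycle type of π: 48×4 + 1; total 5 cycles.
With 5 cycles on 193 points, sign = (−1)^{193−5} = +1.
(28|193)_J = +1 (Zolotarev's lemma cross-check).

+1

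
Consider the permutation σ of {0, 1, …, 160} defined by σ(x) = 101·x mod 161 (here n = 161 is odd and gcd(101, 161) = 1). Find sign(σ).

-1

Trace 9: π^k(9) = [9, 104, 39, 75, 8, 3, 142] for k=0..6.
Decompose π into cycles: lengths [66, 66, 11, 11, 6, 1] (6 cycles, including the fixed point 0).
161 − 6 = 155 transpositions; sign(π) = (−1)^155 = -1.
Zolotarev: (101|161) = -1, matching the cycle-count sign.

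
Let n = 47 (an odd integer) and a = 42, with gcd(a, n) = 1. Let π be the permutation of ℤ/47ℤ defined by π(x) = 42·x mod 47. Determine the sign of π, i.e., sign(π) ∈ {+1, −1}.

+1

Trace 8: π^k(8) = [8, 7, 12, 34, 18, 4, 27] for k=0..6.
The orbit structure of x ↦ 42x mod 47: 3 orbits of sizes [23, 23, 1].
With 3 cycles on 47 points, sign = (−1)^{47−3} = +1.
Via Zolotarev, sign(π_{42}) = (42|47) = +1.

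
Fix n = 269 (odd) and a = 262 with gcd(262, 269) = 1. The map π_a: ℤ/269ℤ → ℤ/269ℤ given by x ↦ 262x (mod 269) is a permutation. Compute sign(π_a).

-1

Start at x=153: 153 → 5 → 234 → 245 → 168 → 169 → 162 → … (one orbit).
Decompose π into cycles: lengths [268, 1] (2 cycles, including the fixed point 0).
269 − 2 = 267 transpositions; sign(π) = (−1)^267 = -1.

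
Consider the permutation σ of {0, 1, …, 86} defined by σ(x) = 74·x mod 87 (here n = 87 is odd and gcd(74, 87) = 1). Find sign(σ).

Start at x=53: 53 → 7 → 83 → 52 → 20 → 1 → 74 → … (one orbit).
Decompose π into cycles: lengths [14, 14, 14, 14, 7, 7, 7, 7, 2, 1] (10 cycles, including the fixed point 0).
87 − 10 = 77 transpositions; sign(π) = (−1)^77 = -1.
Via Zolotarev, sign(π_{74}) = (74|87) = -1.

-1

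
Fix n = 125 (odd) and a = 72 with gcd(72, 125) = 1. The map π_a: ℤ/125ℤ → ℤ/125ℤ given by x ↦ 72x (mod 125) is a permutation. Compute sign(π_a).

-1

Trace 3: π^k(3) = [3, 91, 52, 119, 68, 21, 12] for k=0..6.
π_72 has 4 disjoint cycles with lengths [100, 20, 4, 1] on {0,…,124}.
Σ(ℓ_i−1) = 125−4 = 121; sign = (−1)^121 = -1.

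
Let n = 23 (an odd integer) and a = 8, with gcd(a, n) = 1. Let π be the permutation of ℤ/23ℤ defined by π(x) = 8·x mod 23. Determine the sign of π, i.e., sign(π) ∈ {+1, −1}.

+1

Trace 4: π^k(4) = [4, 9, 3, 1, 8, 18, 6] for k=0..6.
Cycle lengths of π_8 on ℤ/23ℤ: [11, 11, 1]; 3 cycles in total.
Σ(ℓ_i−1) = 23−3 = 20; sign = (−1)^20 = +1.
(8|23)_J = +1 (Zolotarev's lemma cross-check).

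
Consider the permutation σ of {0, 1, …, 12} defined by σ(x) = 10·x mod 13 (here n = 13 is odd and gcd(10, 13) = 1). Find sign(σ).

+1

Trace 3: π^k(3) = [3, 4, 1, 10, 9, 12] for k=0..5.
Decompose π into cycles: lengths [6, 6, 1] (3 cycles, including the fixed point 0).
n − c = 13 − 3 = 10; sign = (−1)^10 = +1.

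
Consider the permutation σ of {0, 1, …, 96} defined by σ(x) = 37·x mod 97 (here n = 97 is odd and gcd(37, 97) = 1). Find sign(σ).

Trace 36: π^k(36) = [36, 71, 8, 5, 88, 55, 95] for k=0..6.
Decompose π into cycles: lengths [96, 1] (2 cycles, including the fixed point 0).
Σ(ℓ_i−1) = 97−2 = 95; sign = (−1)^95 = -1.

-1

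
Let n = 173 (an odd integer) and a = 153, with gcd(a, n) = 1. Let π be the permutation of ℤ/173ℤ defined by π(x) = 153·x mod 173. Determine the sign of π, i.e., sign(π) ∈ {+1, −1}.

-1

Trace 49: π^k(49) = [49, 58, 51, 18, 159, 107, 109] for k=0..6.
Cycle type of π: 172 + 1; total 2 cycles.
With 2 cycles on 173 points, sign = (−1)^{173−2} = -1.
Zolotarev: (153|173) = -1, matching the cycle-count sign.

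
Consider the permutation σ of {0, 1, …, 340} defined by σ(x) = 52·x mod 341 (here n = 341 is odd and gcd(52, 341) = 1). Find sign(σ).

Start at x=106: 106 → 56 → 184 → 20 → 17 → 202 → 274 → … (one orbit).
π_52 has 13 disjoint cycles with lengths [30, 30, 30, 30, 30, 30, 30, 30, 30, 30, 30, 10, 1] on {0,…,340}.
13 cycles on 341: each ℓ→(−1)^(ℓ−1), product (−1)^328 = +1.
Check: (52/341) = +1 by Zolotarev.

+1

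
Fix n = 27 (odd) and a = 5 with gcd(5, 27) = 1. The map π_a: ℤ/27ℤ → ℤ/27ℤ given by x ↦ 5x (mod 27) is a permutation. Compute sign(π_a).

Orbit of 14 under x↦5x: [14, 16, 26, 22, 2, 10, 23]… (length divides ord_27(5)).
π_5 has 4 disjoint cycles with lengths [18, 6, 2, 1] on {0,…,26}.
n − c = 27 − 4 = 23; sign = (−1)^23 = -1.

-1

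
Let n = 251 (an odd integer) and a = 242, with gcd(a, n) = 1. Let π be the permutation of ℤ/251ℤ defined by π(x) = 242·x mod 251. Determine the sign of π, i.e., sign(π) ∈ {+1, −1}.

-1

Orbit of 72 under x↦242x: [72, 105, 59, 222, 10, 161, 57]… (length divides ord_251(242)).
π_242 has 2 disjoint cycles with lengths [250, 1] on {0,…,250}.
n − c = 251 − 2 = 249; sign = (−1)^249 = -1.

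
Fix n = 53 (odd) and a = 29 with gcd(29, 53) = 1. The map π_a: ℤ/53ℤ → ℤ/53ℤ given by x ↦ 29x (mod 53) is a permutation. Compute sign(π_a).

Trace 9: π^k(9) = [9, 49, 43, 28, 17, 16, 40] for k=0..6.
The orbit structure of x ↦ 29x mod 53: 3 orbits of sizes [26, 26, 1].
n − c = 53 − 3 = 50; sign = (−1)^50 = +1.
(29|53)_J = +1 (Zolotarev's lemma cross-check).

+1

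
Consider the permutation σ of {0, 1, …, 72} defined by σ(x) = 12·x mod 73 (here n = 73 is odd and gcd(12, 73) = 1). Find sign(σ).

+1

Trace 55: π^k(55) = [55, 3, 36, 67, 1, 12, 71] for k=0..6.
The orbit structure of x ↦ 12x mod 73: 3 orbits of sizes [36, 36, 1].
Σ(ℓ_i−1) = 73−3 = 70; sign = (−1)^70 = +1.
Check: (12/73) = +1 by Zolotarev.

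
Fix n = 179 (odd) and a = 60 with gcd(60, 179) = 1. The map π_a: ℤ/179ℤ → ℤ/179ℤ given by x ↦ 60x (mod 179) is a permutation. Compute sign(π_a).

+1

Orbit of 139 under x↦60x: [139, 106, 95, 151, 110, 156, 52]… (length divides ord_179(60)).
Decompose π into cycles: lengths [89, 89, 1] (3 cycles, including the fixed point 0).
n − c = 179 − 3 = 176; sign = (−1)^176 = +1.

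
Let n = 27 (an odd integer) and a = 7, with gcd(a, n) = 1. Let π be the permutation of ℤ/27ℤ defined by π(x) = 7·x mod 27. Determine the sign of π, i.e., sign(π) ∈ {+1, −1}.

Trace 10: π^k(10) = [10, 16, 4, 1, 7, 22, 19] for k=0..6.
Decompose π into cycles: lengths [9, 9, 3, 3, 1, 1, 1] (7 cycles, including the fixed point 0).
27 − 7 = 20 transpositions; sign(π) = (−1)^20 = +1.

+1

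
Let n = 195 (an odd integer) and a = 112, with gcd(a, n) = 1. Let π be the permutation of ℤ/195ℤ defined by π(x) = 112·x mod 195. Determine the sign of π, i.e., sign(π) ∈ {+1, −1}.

Trace 64: π^k(64) = [64, 148, 1, 112] for k=0..3.
Decompose π into cycles: lengths [4, 4, 4, 4, 4, 4, 4, 4, 4, 4, 4, 4, 4, 4, 4, 4, 4, 4, 4, 4, 4, 4, 4, 4, 4, 4, 4, 4, 4, 4, 4, 4, 4, 4, 4, 4, 4, 4, 4, 4, 4, 4, 4, 4, 4, 4, 4, 4, 1, 1, 1] (51 cycles, including the fixed point 0).
n − c = 195 − 51 = 144; sign = (−1)^144 = +1.

+1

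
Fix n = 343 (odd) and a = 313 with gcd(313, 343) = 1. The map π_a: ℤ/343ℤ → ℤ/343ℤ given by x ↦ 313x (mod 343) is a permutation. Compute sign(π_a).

Trace 18: π^k(18) = [18, 146, 79, 31, 99, 117, 263] for k=0..6.
Decompose π into cycles: lengths [42, 42, 42, 42, 42, 42, 42, 6, 6, 6, 6, 6, 6, 6, 6, 1] (16 cycles, including the fixed point 0).
343 − 16 = 327 transpositions; sign(π) = (−1)^327 = -1.
The Jacobi symbol (313|343) = -1 (Zolotarev) agrees.

-1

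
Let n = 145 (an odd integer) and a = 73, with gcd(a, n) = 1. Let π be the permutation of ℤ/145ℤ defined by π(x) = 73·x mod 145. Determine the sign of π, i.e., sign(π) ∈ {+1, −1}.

Trace 81: π^k(81) = [81, 113, 129, 137, 141, 143, 144] for k=0..6.
Cycle type of π: 28×5 + 4 + 1; total 7 cycles.
n − c = 145 − 7 = 138; sign = (−1)^138 = +1.
The Jacobi symbol (73|145) = +1 (Zolotarev) agrees.

+1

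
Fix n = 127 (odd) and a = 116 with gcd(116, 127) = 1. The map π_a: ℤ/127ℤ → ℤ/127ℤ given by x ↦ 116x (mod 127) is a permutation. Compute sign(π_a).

Trace 27: π^k(27) = [27, 84, 92, 4, 83, 103, 10] for k=0..6.
The orbit structure of x ↦ 116x mod 127: 2 orbits of sizes [126, 1].
2 cycles on 127: each ℓ→(−1)^(ℓ−1), product (−1)^125 = -1.
Zolotarev: (116|127) = -1, matching the cycle-count sign.

-1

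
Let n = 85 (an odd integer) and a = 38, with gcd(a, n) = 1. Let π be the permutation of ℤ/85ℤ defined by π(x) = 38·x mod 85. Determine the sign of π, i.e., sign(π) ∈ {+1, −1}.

-1

Trace 84: π^k(84) = [84, 47, 1, 38] for k=0..3.
Decompose π into cycles: lengths [4, 4, 4, 4, 4, 4, 4, 4, 4, 4, 4, 4, 4, 4, 4, 4, 4, 4, 4, 4, 4, 1] (22 cycles, including the fixed point 0).
85 − 22 = 63 transpositions; sign(π) = (−1)^63 = -1.
Via Zolotarev, sign(π_{38}) = (38|85) = -1.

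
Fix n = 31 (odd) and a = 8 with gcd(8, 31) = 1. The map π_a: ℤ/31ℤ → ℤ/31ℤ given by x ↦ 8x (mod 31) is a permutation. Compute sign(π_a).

+1

Orbit of 2 under x↦8x: [2, 16, 4, 1, 8]… (length divides ord_31(8)).
Cycle type of π: 5×6 + 1; total 7 cycles.
31 − 7 = 24 transpositions; sign(π) = (−1)^24 = +1.
(8|31)_J = +1 (Zolotarev's lemma cross-check).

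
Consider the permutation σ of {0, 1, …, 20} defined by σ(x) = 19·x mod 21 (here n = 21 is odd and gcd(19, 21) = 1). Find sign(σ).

-1

Start at x=1: 1 → 19 → 4 → 13 → 16 → 10 → 1 (one orbit).
Cycle type of π: 6×3 + 1×3; total 6 cycles.
6 cycles on 21: each ℓ→(−1)^(ℓ−1), product (−1)^15 = -1.
Zolotarev: (19|21) = -1, matching the cycle-count sign.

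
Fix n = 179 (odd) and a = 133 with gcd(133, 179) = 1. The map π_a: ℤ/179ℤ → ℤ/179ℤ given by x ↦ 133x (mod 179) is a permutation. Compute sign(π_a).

Trace 137: π^k(137) = [137, 142, 91, 110, 131, 60, 104] for k=0..6.
The orbit structure of x ↦ 133x mod 179: 2 orbits of sizes [178, 1].
179 − 2 = 177 transpositions; sign(π) = (−1)^177 = -1.
The Jacobi symbol (133|179) = -1 (Zolotarev) agrees.

-1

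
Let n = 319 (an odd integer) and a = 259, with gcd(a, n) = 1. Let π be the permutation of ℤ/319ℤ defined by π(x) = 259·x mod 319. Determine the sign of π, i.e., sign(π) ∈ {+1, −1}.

Trace 212: π^k(212) = [212, 40, 152, 131, 115, 118, 257] for k=0..6.
Cycle lengths of π_259 on ℤ/319ℤ: [140, 140, 28, 10, 1]; 5 cycles in total.
sign(π) = (−1)^{n − #cycles} = (−1)^{319−5} = (−1)^314 = +1.

+1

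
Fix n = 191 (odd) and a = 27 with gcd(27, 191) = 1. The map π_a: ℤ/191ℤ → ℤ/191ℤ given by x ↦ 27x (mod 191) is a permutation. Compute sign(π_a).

+1

Start at x=36: 36 → 17 → 77 → 169 → 170 → 6 → 162 → … (one orbit).
π_27 has 3 disjoint cycles with lengths [95, 95, 1] on {0,…,190}.
Σ(ℓ_i−1) = 191−3 = 188; sign = (−1)^188 = +1.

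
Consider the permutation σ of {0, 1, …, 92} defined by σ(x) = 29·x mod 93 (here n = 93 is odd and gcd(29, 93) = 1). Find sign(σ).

+1

Orbit of 70 under x↦29x: [70, 77, 1, 29, 4, 23, 16]… (length divides ord_93(29)).
Cycle lengths of π_29 on ℤ/93ℤ: [10, 10, 10, 10, 10, 10, 10, 10, 10, 2, 1]; 11 cycles in total.
sign(π) = (−1)^{n − #cycles} = (−1)^{93−11} = (−1)^82 = +1.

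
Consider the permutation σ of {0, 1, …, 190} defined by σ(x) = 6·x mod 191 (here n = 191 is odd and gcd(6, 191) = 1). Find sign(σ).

Orbit of 125 under x↦6x: [125, 177, 107, 69, 32, 1, 6]… (length divides ord_191(6)).
π_6 has 11 disjoint cycles with lengths [19, 19, 19, 19, 19, 19, 19, 19, 19, 19, 1] on {0,…,190}.
11 cycles on 191: each ℓ→(−1)^(ℓ−1), product (−1)^180 = +1.

+1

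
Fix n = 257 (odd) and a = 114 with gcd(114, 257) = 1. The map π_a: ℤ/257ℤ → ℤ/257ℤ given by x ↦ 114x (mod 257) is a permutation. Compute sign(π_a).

Start at x=239: 239 → 4 → 199 → 70 → 13 → 197 → 99 → … (one orbit).
The orbit structure of x ↦ 114x mod 257: 3 orbits of sizes [128, 128, 1].
Σ(ℓ_i−1) = 257−3 = 254; sign = (−1)^254 = +1.
Via Zolotarev, sign(π_{114}) = (114|257) = +1.

+1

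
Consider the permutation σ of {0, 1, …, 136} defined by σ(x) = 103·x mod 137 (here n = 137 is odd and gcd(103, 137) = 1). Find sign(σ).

Orbit of 119 under x↦103x: [119, 64, 16, 4, 1, 103, 60]… (length divides ord_137(103)).
Decompose π into cycles: lengths [34, 34, 34, 34, 1] (5 cycles, including the fixed point 0).
Σ(ℓ_i−1) = 137−5 = 132; sign = (−1)^132 = +1.
The Jacobi symbol (103|137) = +1 (Zolotarev) agrees.

+1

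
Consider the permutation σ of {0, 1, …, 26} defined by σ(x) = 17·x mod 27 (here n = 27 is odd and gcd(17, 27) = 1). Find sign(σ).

-1

Start at x=1: 1 → 17 → 19 → 26 → 10 → 8 → 1 (one orbit).
The orbit structure of x ↦ 17x mod 27: 8 orbits of sizes [6, 6, 6, 2, 2, 2, 2, 1].
With 8 cycles on 27 points, sign = (−1)^{27−8} = -1.
The Jacobi symbol (17|27) = -1 (Zolotarev) agrees.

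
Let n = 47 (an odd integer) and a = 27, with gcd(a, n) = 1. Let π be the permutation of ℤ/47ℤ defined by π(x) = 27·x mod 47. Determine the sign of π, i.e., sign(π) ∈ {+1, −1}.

+1

Orbit of 36 under x↦27x: [36, 32, 18, 16, 9, 8, 28]… (length divides ord_47(27)).
Decompose π into cycles: lengths [23, 23, 1] (3 cycles, including the fixed point 0).
3 cycles on 47: each ℓ→(−1)^(ℓ−1), product (−1)^44 = +1.
(27|47)_J = +1 (Zolotarev's lemma cross-check).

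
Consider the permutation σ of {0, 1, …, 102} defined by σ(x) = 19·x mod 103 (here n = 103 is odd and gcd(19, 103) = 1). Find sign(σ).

+1

Trace 23: π^k(23) = [23, 25, 63, 64, 83, 32, 93] for k=0..6.
The orbit structure of x ↦ 19x mod 103: 3 orbits of sizes [51, 51, 1].
n − c = 103 − 3 = 100; sign = (−1)^100 = +1.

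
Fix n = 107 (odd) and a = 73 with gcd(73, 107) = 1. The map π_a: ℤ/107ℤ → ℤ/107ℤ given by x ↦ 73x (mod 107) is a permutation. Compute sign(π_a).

-1

Orbit of 21 under x↦73x: [21, 35, 94, 14, 59, 27, 45]… (length divides ord_107(73)).
Cycle lengths of π_73 on ℤ/107ℤ: [106, 1]; 2 cycles in total.
n − c = 107 − 2 = 105; sign = (−1)^105 = -1.
Via Zolotarev, sign(π_{73}) = (73|107) = -1.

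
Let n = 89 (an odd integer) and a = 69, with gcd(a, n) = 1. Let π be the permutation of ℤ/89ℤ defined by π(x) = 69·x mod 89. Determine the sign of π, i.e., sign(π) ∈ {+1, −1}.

Start at x=16: 16 → 36 → 81 → 71 → 4 → 9 → 87 → … (one orbit).
Cycle type of π: 44×2 + 1; total 3 cycles.
Σ(ℓ_i−1) = 89−3 = 86; sign = (−1)^86 = +1.
The Jacobi symbol (69|89) = +1 (Zolotarev) agrees.

+1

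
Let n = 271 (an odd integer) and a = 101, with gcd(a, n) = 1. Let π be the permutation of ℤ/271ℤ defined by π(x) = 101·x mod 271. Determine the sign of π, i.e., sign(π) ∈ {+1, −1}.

Trace 125: π^k(125) = [125, 159, 70, 24, 256, 111, 100] for k=0..6.
2 cycles of lengths [270, 1].
With 2 cycles on 271 points, sign = (−1)^{271−2} = -1.

-1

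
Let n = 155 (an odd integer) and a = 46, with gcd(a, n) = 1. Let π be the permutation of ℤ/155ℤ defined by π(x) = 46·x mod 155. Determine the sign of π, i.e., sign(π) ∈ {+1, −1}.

-1

Start at x=66: 66 → 91 → 1 → 46 → 101 → 151 → 126 → … (one orbit).
π_46 has 20 disjoint cycles with lengths [10, 10, 10, 10, 10, 10, 10, 10, 10, 10, 10, 10, 10, 10, 10, 1, 1, 1, 1, 1] on {0,…,154}.
155 − 20 = 135 transpositions; sign(π) = (−1)^135 = -1.
The Jacobi symbol (46|155) = -1 (Zolotarev) agrees.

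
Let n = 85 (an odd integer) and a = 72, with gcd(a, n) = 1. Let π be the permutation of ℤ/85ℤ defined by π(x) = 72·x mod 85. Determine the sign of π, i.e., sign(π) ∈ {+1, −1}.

-1

Trace 1: π^k(1) = [1, 72, 84, 13] for k=0..3.
π_72 has 22 disjoint cycles with lengths [4, 4, 4, 4, 4, 4, 4, 4, 4, 4, 4, 4, 4, 4, 4, 4, 4, 4, 4, 4, 4, 1] on {0,…,84}.
sign(π) = (−1)^{n − #cycles} = (−1)^{85−22} = (−1)^63 = -1.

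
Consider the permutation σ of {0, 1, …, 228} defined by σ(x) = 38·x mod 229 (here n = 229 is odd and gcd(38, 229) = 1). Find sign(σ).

Trace 219: π^k(219) = [219, 78, 216, 193, 6, 228, 191] for k=0..6.
Decompose π into cycles: lengths [228, 1] (2 cycles, including the fixed point 0).
sign(π) = (−1)^{n − #cycles} = (−1)^{229−2} = (−1)^227 = -1.

-1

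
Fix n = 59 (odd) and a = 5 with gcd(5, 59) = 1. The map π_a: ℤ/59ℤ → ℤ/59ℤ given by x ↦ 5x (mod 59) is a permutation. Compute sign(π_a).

+1

Start at x=19: 19 → 36 → 3 → 15 → 16 → 21 → 46 → … (one orbit).
Cycle type of π: 29×2 + 1; total 3 cycles.
sign(π) = (−1)^{n − #cycles} = (−1)^{59−3} = (−1)^56 = +1.
Via Zolotarev, sign(π_{5}) = (5|59) = +1.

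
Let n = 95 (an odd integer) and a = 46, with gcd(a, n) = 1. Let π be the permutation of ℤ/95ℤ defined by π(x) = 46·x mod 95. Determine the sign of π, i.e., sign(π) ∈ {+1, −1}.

-1

Orbit of 31 under x↦46x: [31, 1, 46, 26, 56, 11]… (length divides ord_95(46)).
20 cycles of lengths [6, 6, 6, 6, 6, 6, 6, 6, 6, 6, 6, 6, 6, 6, 6, 1, 1, 1, 1, 1].
95 − 20 = 75 transpositions; sign(π) = (−1)^75 = -1.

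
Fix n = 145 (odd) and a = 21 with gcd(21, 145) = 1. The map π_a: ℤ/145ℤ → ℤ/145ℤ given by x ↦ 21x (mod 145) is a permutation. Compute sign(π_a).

-1

Orbit of 141 under x↦21x: [141, 61, 121, 76, 1, 21, 6]… (length divides ord_145(21)).
The orbit structure of x ↦ 21x mod 145: 10 orbits of sizes [28, 28, 28, 28, 28, 1, 1, 1, 1, 1].
10 cycles on 145: each ℓ→(−1)^(ℓ−1), product (−1)^135 = -1.
(21|145)_J = -1 (Zolotarev's lemma cross-check).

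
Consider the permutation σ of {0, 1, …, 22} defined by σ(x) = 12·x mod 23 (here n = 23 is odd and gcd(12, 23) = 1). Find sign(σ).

+1

Trace 9: π^k(9) = [9, 16, 8, 4, 2, 1, 12] for k=0..6.
The orbit structure of x ↦ 12x mod 23: 3 orbits of sizes [11, 11, 1].
sign(π) = (−1)^{n − #cycles} = (−1)^{23−3} = (−1)^20 = +1.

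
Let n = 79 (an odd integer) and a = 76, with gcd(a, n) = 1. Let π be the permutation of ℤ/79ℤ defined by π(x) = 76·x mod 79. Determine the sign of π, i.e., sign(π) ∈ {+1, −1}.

Orbit of 4 under x↦76x: [4, 67, 36, 50, 8, 55, 72]… (length divides ord_79(76)).
π_76 has 3 disjoint cycles with lengths [39, 39, 1] on {0,…,78}.
3 cycles on 79: each ℓ→(−1)^(ℓ−1), product (−1)^76 = +1.
(76|79)_J = +1 (Zolotarev's lemma cross-check).

+1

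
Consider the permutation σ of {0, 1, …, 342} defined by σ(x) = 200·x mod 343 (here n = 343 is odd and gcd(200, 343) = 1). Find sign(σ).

Start at x=176: 176 → 214 → 268 → 92 → 221 → 296 → 204 → … (one orbit).
π_200 has 7 disjoint cycles with lengths [147, 147, 21, 21, 3, 3, 1] on {0,…,342}.
Σ(ℓ_i−1) = 343−7 = 336; sign = (−1)^336 = +1.

+1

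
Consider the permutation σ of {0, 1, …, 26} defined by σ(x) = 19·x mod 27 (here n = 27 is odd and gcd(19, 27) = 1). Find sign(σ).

Orbit of 10 under x↦19x: [10, 1, 19]… (length divides ord_27(19)).
The orbit structure of x ↦ 19x mod 27: 15 orbits of sizes [3, 3, 3, 3, 3, 3, 1, 1, 1, 1, 1, 1, 1, 1, 1].
sign(π) = (−1)^{n − #cycles} = (−1)^{27−15} = (−1)^12 = +1.

+1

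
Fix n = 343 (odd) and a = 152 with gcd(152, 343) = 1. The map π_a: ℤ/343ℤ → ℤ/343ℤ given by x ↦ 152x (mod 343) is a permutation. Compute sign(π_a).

Trace 221: π^k(221) = [221, 321, 86, 38, 288, 215, 95] for k=0..6.
Decompose π into cycles: lengths [294, 42, 6, 1] (4 cycles, including the fixed point 0).
sign(π) = (−1)^{n − #cycles} = (−1)^{343−4} = (−1)^339 = -1.
(152|343)_J = -1 (Zolotarev's lemma cross-check).

-1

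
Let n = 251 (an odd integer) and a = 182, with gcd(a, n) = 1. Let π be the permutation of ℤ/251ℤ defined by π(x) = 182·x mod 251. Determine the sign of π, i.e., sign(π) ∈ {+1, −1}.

Orbit of 8 under x↦182x: [8, 201, 187, 149, 10, 63, 171]… (length divides ord_251(182)).
The orbit structure of x ↦ 182x mod 251: 6 orbits of sizes [50, 50, 50, 50, 50, 1].
sign(π) = (−1)^{n − #cycles} = (−1)^{251−6} = (−1)^245 = -1.
(182|251)_J = -1 (Zolotarev's lemma cross-check).

-1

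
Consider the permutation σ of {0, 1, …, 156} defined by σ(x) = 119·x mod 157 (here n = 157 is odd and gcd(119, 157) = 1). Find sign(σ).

Start at x=104: 104 → 130 → 84 → 105 → 92 → 115 → 26 → … (one orbit).
The orbit structure of x ↦ 119x mod 157: 2 orbits of sizes [156, 1].
sign(π) = (−1)^{n − #cycles} = (−1)^{157−2} = (−1)^155 = -1.
Check: (119/157) = -1 by Zolotarev.

-1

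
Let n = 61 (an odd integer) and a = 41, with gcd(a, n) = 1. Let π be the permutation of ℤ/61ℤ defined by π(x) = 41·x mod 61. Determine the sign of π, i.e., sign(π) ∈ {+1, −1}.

+1

Orbit of 41 under x↦41x: [41, 34, 52, 58, 60, 20, 27]… (length divides ord_61(41)).
Cycle lengths of π_41 on ℤ/61ℤ: [10, 10, 10, 10, 10, 10, 1]; 7 cycles in total.
61 − 7 = 54 transpositions; sign(π) = (−1)^54 = +1.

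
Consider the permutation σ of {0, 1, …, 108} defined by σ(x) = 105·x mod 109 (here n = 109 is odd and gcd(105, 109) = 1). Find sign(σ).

Start at x=1: 1 → 105 → 16 → 45 → 38 → 66 → 63 → … (one orbit).
The orbit structure of x ↦ 105x mod 109: 13 orbits of sizes [9, 9, 9, 9, 9, 9, 9, 9, 9, 9, 9, 9, 1].
With 13 cycles on 109 points, sign = (−1)^{109−13} = +1.
(105|109)_J = +1 (Zolotarev's lemma cross-check).

+1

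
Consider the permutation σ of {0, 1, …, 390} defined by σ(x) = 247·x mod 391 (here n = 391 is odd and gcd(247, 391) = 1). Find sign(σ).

-1

Trace 154: π^k(154) = [154, 111, 47, 270, 220, 382, 123] for k=0..6.
8 cycles of lengths [88, 88, 88, 88, 22, 8, 8, 1].
With 8 cycles on 391 points, sign = (−1)^{391−8} = -1.
Check: (247/391) = -1 by Zolotarev.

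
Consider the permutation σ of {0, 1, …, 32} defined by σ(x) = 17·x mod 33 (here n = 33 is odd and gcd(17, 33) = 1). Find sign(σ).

+1

Trace 2: π^k(2) = [2, 1, 17, 25, 29, 31, 32] for k=0..6.
Cycle type of π: 10×3 + 2 + 1; total 5 cycles.
With 5 cycles on 33 points, sign = (−1)^{33−5} = +1.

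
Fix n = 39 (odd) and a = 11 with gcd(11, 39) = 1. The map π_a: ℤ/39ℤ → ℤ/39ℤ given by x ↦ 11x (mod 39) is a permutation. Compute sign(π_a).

+1

Orbit of 4 under x↦11x: [4, 5, 16, 20, 25, 2, 22]… (length divides ord_39(11)).
The orbit structure of x ↦ 11x mod 39: 5 orbits of sizes [12, 12, 12, 2, 1].
With 5 cycles on 39 points, sign = (−1)^{39−5} = +1.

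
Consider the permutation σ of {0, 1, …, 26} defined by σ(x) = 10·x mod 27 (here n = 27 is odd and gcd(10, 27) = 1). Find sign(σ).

+1

Orbit of 19 under x↦10x: [19, 1, 10]… (length divides ord_27(10)).
The orbit structure of x ↦ 10x mod 27: 15 orbits of sizes [3, 3, 3, 3, 3, 3, 1, 1, 1, 1, 1, 1, 1, 1, 1].
sign(π) = (−1)^{n − #cycles} = (−1)^{27−15} = (−1)^12 = +1.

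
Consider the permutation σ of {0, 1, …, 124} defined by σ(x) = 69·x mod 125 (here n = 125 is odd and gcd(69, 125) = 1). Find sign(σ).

Trace 26: π^k(26) = [26, 44, 36, 109, 21, 74, 106] for k=0..6.
Cycle lengths of π_69 on ℤ/125ℤ: [50, 50, 10, 10, 2, 2, 1]; 7 cycles in total.
With 7 cycles on 125 points, sign = (−1)^{125−7} = +1.
Via Zolotarev, sign(π_{69}) = (69|125) = +1.

+1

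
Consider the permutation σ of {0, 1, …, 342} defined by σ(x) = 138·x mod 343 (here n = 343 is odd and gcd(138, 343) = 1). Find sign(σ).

Orbit of 330 under x↦138x: [330, 264, 74, 265, 212, 101, 218]… (length divides ord_343(138)).
Cycle type of π: 294 + 42 + 6 + 1; total 4 cycles.
With 4 cycles on 343 points, sign = (−1)^{343−4} = -1.

-1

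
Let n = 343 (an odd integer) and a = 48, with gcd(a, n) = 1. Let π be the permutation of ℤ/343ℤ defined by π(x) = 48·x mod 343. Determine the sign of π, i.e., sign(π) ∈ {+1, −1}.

Start at x=197: 197 → 195 → 99 → 293 → 1 → 48 → 246 → … (one orbit).
Cycle type of π: 14×21 + 2×24 + 1; total 46 cycles.
Σ(ℓ_i−1) = 343−46 = 297; sign = (−1)^297 = -1.

-1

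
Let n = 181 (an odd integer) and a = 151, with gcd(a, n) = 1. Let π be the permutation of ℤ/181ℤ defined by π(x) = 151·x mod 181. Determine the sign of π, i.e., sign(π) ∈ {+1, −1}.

-1

Orbit of 145 under x↦151x: [145, 175, 180, 30, 5, 31, 156]… (length divides ord_181(151)).
The orbit structure of x ↦ 151x mod 181: 4 orbits of sizes [60, 60, 60, 1].
With 4 cycles on 181 points, sign = (−1)^{181−4} = -1.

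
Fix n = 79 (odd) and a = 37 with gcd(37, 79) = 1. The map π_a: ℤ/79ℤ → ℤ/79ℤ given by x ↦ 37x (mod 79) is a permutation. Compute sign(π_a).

Orbit of 17 under x↦37x: [17, 76, 47, 1, 37, 26, 14]… (length divides ord_79(37)).
Decompose π into cycles: lengths [78, 1] (2 cycles, including the fixed point 0).
79 − 2 = 77 transpositions; sign(π) = (−1)^77 = -1.
Check: (37/79) = -1 by Zolotarev.

-1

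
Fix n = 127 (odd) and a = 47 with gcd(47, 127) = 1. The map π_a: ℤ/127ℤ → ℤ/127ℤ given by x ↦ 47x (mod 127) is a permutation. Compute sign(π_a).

+1

Trace 38: π^k(38) = [38, 8, 122, 19, 4, 61, 73] for k=0..6.
π_47 has 7 disjoint cycles with lengths [21, 21, 21, 21, 21, 21, 1] on {0,…,126}.
Σ(ℓ_i−1) = 127−7 = 120; sign = (−1)^120 = +1.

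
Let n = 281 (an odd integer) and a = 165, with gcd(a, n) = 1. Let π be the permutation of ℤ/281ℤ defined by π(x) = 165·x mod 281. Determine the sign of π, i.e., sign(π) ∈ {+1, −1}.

Trace 59: π^k(59) = [59, 181, 79, 109, 1, 165, 249] for k=0..6.
The orbit structure of x ↦ 165x mod 281: 41 orbits of sizes [7, 7, 7, 7, 7, 7, 7, 7, 7, 7, 7, 7, 7, 7, 7, 7, 7, 7, 7, 7, 7, 7, 7, 7, 7, 7, 7, 7, 7, 7, 7, 7, 7, 7, 7, 7, 7, 7, 7, 7, 1].
With 41 cycles on 281 points, sign = (−1)^{281−41} = +1.

+1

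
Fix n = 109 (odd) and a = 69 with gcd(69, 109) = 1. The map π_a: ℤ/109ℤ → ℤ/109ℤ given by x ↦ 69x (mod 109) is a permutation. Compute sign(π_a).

Orbit of 62 under x↦69x: [62, 27, 10, 36, 86, 48, 42]… (length divides ord_109(69)).
The orbit structure of x ↦ 69x mod 109: 2 orbits of sizes [108, 1].
109 − 2 = 107 transpositions; sign(π) = (−1)^107 = -1.
The Jacobi symbol (69|109) = -1 (Zolotarev) agrees.

-1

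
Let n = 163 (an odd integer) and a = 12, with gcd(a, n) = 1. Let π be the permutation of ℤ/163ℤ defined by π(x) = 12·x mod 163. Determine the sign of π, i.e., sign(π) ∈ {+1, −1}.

Orbit of 129 under x↦12x: [129, 81, 157, 91, 114, 64, 116]… (length divides ord_163(12)).
π_12 has 2 disjoint cycles with lengths [162, 1] on {0,…,162}.
Σ(ℓ_i−1) = 163−2 = 161; sign = (−1)^161 = -1.
Check: (12/163) = -1 by Zolotarev.

-1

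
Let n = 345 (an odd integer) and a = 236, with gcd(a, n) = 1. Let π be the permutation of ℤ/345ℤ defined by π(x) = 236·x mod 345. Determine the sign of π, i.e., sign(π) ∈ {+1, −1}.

-1

Trace 326: π^k(326) = [326, 1, 236, 151, 101, 31, 71] for k=0..6.
The orbit structure of x ↦ 236x mod 345: 30 orbits of sizes [22, 22, 22, 22, 22, 22, 22, 22, 22, 22, 11, 11, 11, 11, 11, 11, 11, 11, 11, 11, 2, 2, 2, 2, 2, 1, 1, 1, 1, 1].
Σ(ℓ_i−1) = 345−30 = 315; sign = (−1)^315 = -1.
Via Zolotarev, sign(π_{236}) = (236|345) = -1.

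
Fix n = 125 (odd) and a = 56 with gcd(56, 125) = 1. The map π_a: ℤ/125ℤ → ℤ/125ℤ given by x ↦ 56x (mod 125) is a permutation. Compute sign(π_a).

Orbit of 116 under x↦56x: [116, 121, 26, 81, 36, 16, 21]… (length divides ord_125(56)).
π_56 has 13 disjoint cycles with lengths [25, 25, 25, 25, 5, 5, 5, 5, 1, 1, 1, 1, 1] on {0,…,124}.
With 13 cycles on 125 points, sign = (−1)^{125−13} = +1.

+1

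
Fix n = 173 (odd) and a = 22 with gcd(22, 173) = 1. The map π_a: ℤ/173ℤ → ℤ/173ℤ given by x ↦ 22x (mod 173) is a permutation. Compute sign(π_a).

Start at x=160: 160 → 60 → 109 → 149 → 164 → 148 → 142 → … (one orbit).
Cycle type of π: 43×4 + 1; total 5 cycles.
With 5 cycles on 173 points, sign = (−1)^{173−5} = +1.

+1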